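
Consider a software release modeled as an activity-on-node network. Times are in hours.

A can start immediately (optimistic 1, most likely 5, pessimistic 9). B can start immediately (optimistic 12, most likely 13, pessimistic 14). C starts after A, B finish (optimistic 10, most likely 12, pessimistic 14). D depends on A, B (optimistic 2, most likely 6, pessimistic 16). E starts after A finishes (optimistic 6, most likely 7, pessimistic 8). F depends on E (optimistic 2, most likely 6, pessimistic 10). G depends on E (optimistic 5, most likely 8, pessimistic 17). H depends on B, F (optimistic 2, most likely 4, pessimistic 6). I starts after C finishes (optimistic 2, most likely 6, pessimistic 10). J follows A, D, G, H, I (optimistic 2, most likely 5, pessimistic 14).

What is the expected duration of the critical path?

te_A = (1 + 4·5 + 9)/6 = 30/6 = 5
te_B = (12 + 4·13 + 14)/6 = 78/6 = 13
te_C = (10 + 4·12 + 14)/6 = 72/6 = 12
te_D = (2 + 4·6 + 16)/6 = 42/6 = 7
te_E = (6 + 4·7 + 8)/6 = 42/6 = 7
te_F = (2 + 4·6 + 10)/6 = 36/6 = 6
te_G = (5 + 4·8 + 17)/6 = 54/6 = 9
te_H = (2 + 4·4 + 6)/6 = 24/6 = 4
te_I = (2 + 4·6 + 10)/6 = 36/6 = 6
te_J = (2 + 4·5 + 14)/6 = 36/6 = 6

Forward pass:
ES_A = 0; EF_A = 5
ES_B = 0; EF_B = 13
ES_C = max(EF_A=5, EF_B=13) = 13; EF_C = 13+12 = 25
ES_D = max(EF_A=5, EF_B=13) = 13; EF_D = 13+7 = 20
ES_E = 5; EF_E = 5+7 = 12
ES_F = 12; EF_F = 12+6 = 18
ES_G = 12; EF_G = 12+9 = 21
ES_H = max(EF_B=13, EF_F=18) = 18; EF_H = 18+4 = 22
ES_I = 25; EF_I = 25+6 = 31
ES_J = max(EF_A=5, EF_D=20, EF_G=21, EF_H=22, EF_I=31) = 31; EF_J = 31+6 = 37
Expected project duration μ = 37 hours. Critical path: B → C → I → J.

37 hours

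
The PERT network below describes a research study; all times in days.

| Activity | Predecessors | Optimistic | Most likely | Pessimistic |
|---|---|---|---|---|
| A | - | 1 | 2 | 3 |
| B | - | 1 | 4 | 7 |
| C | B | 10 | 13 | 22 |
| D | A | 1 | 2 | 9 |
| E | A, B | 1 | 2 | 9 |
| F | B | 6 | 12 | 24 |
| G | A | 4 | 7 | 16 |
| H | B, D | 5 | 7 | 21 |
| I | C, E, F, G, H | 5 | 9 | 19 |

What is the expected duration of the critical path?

te_A = (1 + 4·2 + 3)/6 = 12/6 = 2
te_B = (1 + 4·4 + 7)/6 = 24/6 = 4
te_C = (10 + 4·13 + 22)/6 = 84/6 = 14
te_D = (1 + 4·2 + 9)/6 = 18/6 = 3
te_E = (1 + 4·2 + 9)/6 = 18/6 = 3
te_F = (6 + 4·12 + 24)/6 = 78/6 = 13
te_G = (4 + 4·7 + 16)/6 = 48/6 = 8
te_H = (5 + 4·7 + 21)/6 = 54/6 = 9
te_I = (5 + 4·9 + 19)/6 = 60/6 = 10

Forward pass:
ES_A = 0; EF_A = 2
ES_B = 0; EF_B = 4
ES_C = 4; EF_C = 4+14 = 18
ES_D = 2; EF_D = 2+3 = 5
ES_E = max(EF_A=2, EF_B=4) = 4; EF_E = 4+3 = 7
ES_F = 4; EF_F = 4+13 = 17
ES_G = 2; EF_G = 2+8 = 10
ES_H = max(EF_B=4, EF_D=5) = 5; EF_H = 5+9 = 14
ES_I = max(EF_C=18, EF_E=7, EF_F=17, EF_G=10, EF_H=14) = 18; EF_I = 18+10 = 28
Expected project duration μ = 28 days. Critical path: B → C → I.

28 days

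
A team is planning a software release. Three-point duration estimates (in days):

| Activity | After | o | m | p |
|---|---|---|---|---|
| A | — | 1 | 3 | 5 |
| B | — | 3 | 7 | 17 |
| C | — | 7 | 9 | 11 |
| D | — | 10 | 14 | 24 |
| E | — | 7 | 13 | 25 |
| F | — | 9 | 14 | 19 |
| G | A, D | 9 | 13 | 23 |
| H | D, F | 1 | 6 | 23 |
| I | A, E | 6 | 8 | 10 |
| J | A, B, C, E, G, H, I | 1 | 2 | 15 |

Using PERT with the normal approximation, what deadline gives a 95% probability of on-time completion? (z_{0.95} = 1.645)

te_A = (1 + 4·3 + 5)/6 = 18/6 = 3; σ²_A = ((5−1)/6)² = 0.444
te_B = (3 + 4·7 + 17)/6 = 48/6 = 8; σ²_B = ((17−3)/6)² = 5.444
te_C = (7 + 4·9 + 11)/6 = 54/6 = 9; σ²_C = ((11−7)/6)² = 0.444
te_D = (10 + 4·14 + 24)/6 = 90/6 = 15; σ²_D = ((24−10)/6)² = 5.444
te_E = (7 + 4·13 + 25)/6 = 84/6 = 14; σ²_E = ((25−7)/6)² = 9.000
te_F = (9 + 4·14 + 19)/6 = 84/6 = 14; σ²_F = ((19−9)/6)² = 2.778
te_G = (9 + 4·13 + 23)/6 = 84/6 = 14; σ²_G = ((23−9)/6)² = 5.444
te_H = (1 + 4·6 + 23)/6 = 48/6 = 8; σ²_H = ((23−1)/6)² = 13.444
te_I = (6 + 4·8 + 10)/6 = 48/6 = 8; σ²_I = ((10−6)/6)² = 0.444
te_J = (1 + 4·2 + 15)/6 = 24/6 = 4; σ²_J = ((15−1)/6)² = 5.444

Forward pass:
ES_A = 0; EF_A = 3
ES_B = 0; EF_B = 8
ES_C = 0; EF_C = 9
ES_D = 0; EF_D = 15
ES_E = 0; EF_E = 14
ES_F = 0; EF_F = 14
ES_G = max(EF_A=3, EF_D=15) = 15; EF_G = 15+14 = 29
ES_H = max(EF_D=15, EF_F=14) = 15; EF_H = 15+8 = 23
ES_I = max(EF_A=3, EF_E=14) = 14; EF_I = 14+8 = 22
ES_J = max(EF_A=3, EF_B=8, EF_C=9, EF_E=14, EF_G=29, EF_H=23, EF_I=22) = 29; EF_J = 29+4 = 33
Expected project duration μ = 33 days. Critical path: D → G → J.

Variance along critical path = 5.444 + 5.444 + 5.444 = 16.333; σ = 4.041 days.
D = μ + z·σ = 33 + 1.645·4.041 = 39.6 days

39.6 days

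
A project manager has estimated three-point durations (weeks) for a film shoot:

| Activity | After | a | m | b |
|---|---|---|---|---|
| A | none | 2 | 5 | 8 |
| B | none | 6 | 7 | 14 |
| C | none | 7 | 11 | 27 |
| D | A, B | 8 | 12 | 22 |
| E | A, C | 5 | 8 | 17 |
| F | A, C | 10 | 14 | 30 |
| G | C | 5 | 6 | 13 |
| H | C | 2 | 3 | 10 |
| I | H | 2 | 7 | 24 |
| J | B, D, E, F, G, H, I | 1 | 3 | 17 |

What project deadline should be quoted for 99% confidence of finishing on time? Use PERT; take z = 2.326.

te_A = (2 + 4·5 + 8)/6 = 30/6 = 5; σ²_A = ((8−2)/6)² = 1.000
te_B = (6 + 4·7 + 14)/6 = 48/6 = 8; σ²_B = ((14−6)/6)² = 1.778
te_C = (7 + 4·11 + 27)/6 = 78/6 = 13; σ²_C = ((27−7)/6)² = 11.111
te_D = (8 + 4·12 + 22)/6 = 78/6 = 13; σ²_D = ((22−8)/6)² = 5.444
te_E = (5 + 4·8 + 17)/6 = 54/6 = 9; σ²_E = ((17−5)/6)² = 4.000
te_F = (10 + 4·14 + 30)/6 = 96/6 = 16; σ²_F = ((30−10)/6)² = 11.111
te_G = (5 + 4·6 + 13)/6 = 42/6 = 7; σ²_G = ((13−5)/6)² = 1.778
te_H = (2 + 4·3 + 10)/6 = 24/6 = 4; σ²_H = ((10−2)/6)² = 1.778
te_I = (2 + 4·7 + 24)/6 = 54/6 = 9; σ²_I = ((24−2)/6)² = 13.444
te_J = (1 + 4·3 + 17)/6 = 30/6 = 5; σ²_J = ((17−1)/6)² = 7.111

Forward pass:
ES_A = 0; EF_A = 5
ES_B = 0; EF_B = 8
ES_C = 0; EF_C = 13
ES_D = max(EF_A=5, EF_B=8) = 8; EF_D = 8+13 = 21
ES_E = max(EF_A=5, EF_C=13) = 13; EF_E = 13+9 = 22
ES_F = max(EF_A=5, EF_C=13) = 13; EF_F = 13+16 = 29
ES_G = 13; EF_G = 13+7 = 20
ES_H = 13; EF_H = 13+4 = 17
ES_I = 17; EF_I = 17+9 = 26
ES_J = max(EF_B=8, EF_D=21, EF_E=22, EF_F=29, EF_G=20, EF_H=17, EF_I=26) = 29; EF_J = 29+5 = 34
Expected project duration μ = 34 weeks. Critical path: C → F → J.

Variance along critical path = 11.111 + 11.111 + 7.111 = 29.333; σ = 5.416 weeks.
D = μ + z·σ = 34 + 2.326·5.416 = 46.6 weeks

46.6 weeks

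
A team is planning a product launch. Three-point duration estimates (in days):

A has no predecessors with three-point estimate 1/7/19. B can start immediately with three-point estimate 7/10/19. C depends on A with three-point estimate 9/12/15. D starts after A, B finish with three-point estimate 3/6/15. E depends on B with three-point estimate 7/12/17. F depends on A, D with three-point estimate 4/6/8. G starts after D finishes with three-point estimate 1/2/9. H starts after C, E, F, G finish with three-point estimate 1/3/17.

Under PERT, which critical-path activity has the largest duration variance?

H

te_A = (1 + 4·7 + 19)/6 = 48/6 = 8; σ²_A = ((19−1)/6)² = 9.000
te_B = (7 + 4·10 + 19)/6 = 66/6 = 11; σ²_B = ((19−7)/6)² = 4.000
te_C = (9 + 4·12 + 15)/6 = 72/6 = 12; σ²_C = ((15−9)/6)² = 1.000
te_D = (3 + 4·6 + 15)/6 = 42/6 = 7; σ²_D = ((15−3)/6)² = 4.000
te_E = (7 + 4·12 + 17)/6 = 72/6 = 12; σ²_E = ((17−7)/6)² = 2.778
te_F = (4 + 4·6 + 8)/6 = 36/6 = 6; σ²_F = ((8−4)/6)² = 0.444
te_G = (1 + 4·2 + 9)/6 = 18/6 = 3; σ²_G = ((9−1)/6)² = 1.778
te_H = (1 + 4·3 + 17)/6 = 30/6 = 5; σ²_H = ((17−1)/6)² = 7.111

Forward pass:
ES_A = 0; EF_A = 8
ES_B = 0; EF_B = 11
ES_C = 8; EF_C = 8+12 = 20
ES_D = max(EF_A=8, EF_B=11) = 11; EF_D = 11+7 = 18
ES_E = 11; EF_E = 11+12 = 23
ES_F = max(EF_A=8, EF_D=18) = 18; EF_F = 18+6 = 24
ES_G = 18; EF_G = 18+3 = 21
ES_H = max(EF_C=20, EF_E=23, EF_F=24, EF_G=21) = 24; EF_H = 24+5 = 29
Expected project duration μ = 29 days. Critical path: B → D → F → H.

Variances on critical path: σ²_B=4.000, σ²_D=4.000, σ²_F=0.444, σ²_H=7.111.
Largest is σ²_H = 7.111.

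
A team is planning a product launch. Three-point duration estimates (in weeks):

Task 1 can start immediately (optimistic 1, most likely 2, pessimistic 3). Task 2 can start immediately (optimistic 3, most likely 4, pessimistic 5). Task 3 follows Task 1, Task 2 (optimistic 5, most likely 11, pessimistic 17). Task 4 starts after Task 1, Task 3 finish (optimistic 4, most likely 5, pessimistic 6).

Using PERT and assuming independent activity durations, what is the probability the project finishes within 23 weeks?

0.928

te_Task 1 = (1 + 4·2 + 3)/6 = 12/6 = 2; σ²_Task 1 = ((3−1)/6)² = 0.111
te_Task 2 = (3 + 4·4 + 5)/6 = 24/6 = 4; σ²_Task 2 = ((5−3)/6)² = 0.111
te_Task 3 = (5 + 4·11 + 17)/6 = 66/6 = 11; σ²_Task 3 = ((17−5)/6)² = 4.000
te_Task 4 = (4 + 4·5 + 6)/6 = 30/6 = 5; σ²_Task 4 = ((6−4)/6)² = 0.111

Forward pass:
ES_Task 1 = 0; EF_Task 1 = 2
ES_Task 2 = 0; EF_Task 2 = 4
ES_Task 3 = max(EF_Task 1=2, EF_Task 2=4) = 4; EF_Task 3 = 4+11 = 15
ES_Task 4 = max(EF_Task 1=2, EF_Task 3=15) = 15; EF_Task 4 = 15+5 = 20
Expected project duration μ = 20 weeks. Critical path: Task 2 → Task 3 → Task 4.

Variance along critical path = 0.111 + 4.000 + 0.111 = 4.222; σ = √4.222 = 2.055 weeks.
Z = (23 − 20) / 2.055 = 1.460
P(T ≤ 23) = Φ(1.460) ≈ 0.928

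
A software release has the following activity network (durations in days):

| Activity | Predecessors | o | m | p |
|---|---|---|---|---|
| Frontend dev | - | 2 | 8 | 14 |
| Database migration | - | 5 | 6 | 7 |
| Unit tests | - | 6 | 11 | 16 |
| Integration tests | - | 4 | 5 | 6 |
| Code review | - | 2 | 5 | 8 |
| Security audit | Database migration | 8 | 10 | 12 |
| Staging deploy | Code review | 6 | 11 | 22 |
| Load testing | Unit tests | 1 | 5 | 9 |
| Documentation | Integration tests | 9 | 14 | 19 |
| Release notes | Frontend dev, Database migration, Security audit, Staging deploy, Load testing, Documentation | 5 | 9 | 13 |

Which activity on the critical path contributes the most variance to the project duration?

Documentation

te_Frontend dev = (2 + 4·8 + 14)/6 = 48/6 = 8; σ²_Frontend dev = ((14−2)/6)² = 4.000
te_Database migration = (5 + 4·6 + 7)/6 = 36/6 = 6; σ²_Database migration = ((7−5)/6)² = 0.111
te_Unit tests = (6 + 4·11 + 16)/6 = 66/6 = 11; σ²_Unit tests = ((16−6)/6)² = 2.778
te_Integration tests = (4 + 4·5 + 6)/6 = 30/6 = 5; σ²_Integration tests = ((6−4)/6)² = 0.111
te_Code review = (2 + 4·5 + 8)/6 = 30/6 = 5; σ²_Code review = ((8−2)/6)² = 1.000
te_Security audit = (8 + 4·10 + 12)/6 = 60/6 = 10; σ²_Security audit = ((12−8)/6)² = 0.444
te_Staging deploy = (6 + 4·11 + 22)/6 = 72/6 = 12; σ²_Staging deploy = ((22−6)/6)² = 7.111
te_Load testing = (1 + 4·5 + 9)/6 = 30/6 = 5; σ²_Load testing = ((9−1)/6)² = 1.778
te_Documentation = (9 + 4·14 + 19)/6 = 84/6 = 14; σ²_Documentation = ((19−9)/6)² = 2.778
te_Release notes = (5 + 4·9 + 13)/6 = 54/6 = 9; σ²_Release notes = ((13−5)/6)² = 1.778

Forward pass:
ES_Frontend dev = 0; EF_Frontend dev = 8
ES_Database migration = 0; EF_Database migration = 6
ES_Unit tests = 0; EF_Unit tests = 11
ES_Integration tests = 0; EF_Integration tests = 5
ES_Code review = 0; EF_Code review = 5
ES_Security audit = 6; EF_Security audit = 6+10 = 16
ES_Staging deploy = 5; EF_Staging deploy = 5+12 = 17
ES_Load testing = 11; EF_Load testing = 11+5 = 16
ES_Documentation = 5; EF_Documentation = 5+14 = 19
ES_Release notes = max(EF_Frontend dev=8, EF_Database migration=6, EF_Security audit=16, EF_Staging deploy=17, EF_Load testing=16, EF_Documentation=19) = 19; EF_Release notes = 19+9 = 28
Expected project duration μ = 28 days. Critical path: Integration tests → Documentation → Release notes.

Variances on critical path: σ²_Integration tests=0.111, σ²_Documentation=2.778, σ²_Release notes=1.778.
Largest is σ²_Documentation = 2.778.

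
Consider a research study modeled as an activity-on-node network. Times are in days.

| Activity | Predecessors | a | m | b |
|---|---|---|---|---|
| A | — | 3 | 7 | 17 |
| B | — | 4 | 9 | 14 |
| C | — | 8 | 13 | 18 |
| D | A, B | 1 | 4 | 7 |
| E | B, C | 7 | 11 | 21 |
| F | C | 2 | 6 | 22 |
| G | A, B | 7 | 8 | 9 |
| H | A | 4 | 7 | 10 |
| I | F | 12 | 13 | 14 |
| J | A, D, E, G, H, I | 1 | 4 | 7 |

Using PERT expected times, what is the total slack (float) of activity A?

18 days

te_A = (3 + 4·7 + 17)/6 = 48/6 = 8
te_B = (4 + 4·9 + 14)/6 = 54/6 = 9
te_C = (8 + 4·13 + 18)/6 = 78/6 = 13
te_D = (1 + 4·4 + 7)/6 = 24/6 = 4
te_E = (7 + 4·11 + 21)/6 = 72/6 = 12
te_F = (2 + 4·6 + 22)/6 = 48/6 = 8
te_G = (7 + 4·8 + 9)/6 = 48/6 = 8
te_H = (4 + 4·7 + 10)/6 = 42/6 = 7
te_I = (12 + 4·13 + 14)/6 = 78/6 = 13
te_J = (1 + 4·4 + 7)/6 = 24/6 = 4

Forward pass:
ES_A = 0; EF_A = 8
ES_B = 0; EF_B = 9
ES_C = 0; EF_C = 13
ES_D = max(EF_A=8, EF_B=9) = 9; EF_D = 9+4 = 13
ES_E = max(EF_B=9, EF_C=13) = 13; EF_E = 13+12 = 25
ES_F = 13; EF_F = 13+8 = 21
ES_G = max(EF_A=8, EF_B=9) = 9; EF_G = 9+8 = 17
ES_H = 8; EF_H = 8+7 = 15
ES_I = 21; EF_I = 21+13 = 34
ES_J = max(EF_A=8, EF_D=13, EF_E=25, EF_G=17, EF_H=15, EF_I=34) = 34; EF_J = 34+4 = 38
Expected project duration μ = 38 days. Critical path: C → F → I → J.

Backward pass:
LF_J = 38; LS_J = 38−4 = 34
LF_I = LS_J = 34; LS_I = 34−13 = 21
LF_H = LS_J = 34; LS_H = 34−7 = 27
LF_G = LS_J = 34; LS_G = 34−8 = 26
LF_F = LS_I = 21; LS_F = 21−8 = 13
LF_E = LS_J = 34; LS_E = 34−12 = 22
LF_D = LS_J = 34; LS_D = 34−4 = 30
LF_C = min(LS_E=22, LS_F=13) = 13; LS_C = 13−13 = 0
LF_B = min(LS_D=30, LS_E=22, LS_G=26) = 22; LS_B = 22−9 = 13
LF_A = min(LS_D=30, LS_G=26, LS_H=27, LS_J=34) = 26; LS_A = 26−8 = 18
Slack_A = LS_A − ES_A = 18 − 0 = 18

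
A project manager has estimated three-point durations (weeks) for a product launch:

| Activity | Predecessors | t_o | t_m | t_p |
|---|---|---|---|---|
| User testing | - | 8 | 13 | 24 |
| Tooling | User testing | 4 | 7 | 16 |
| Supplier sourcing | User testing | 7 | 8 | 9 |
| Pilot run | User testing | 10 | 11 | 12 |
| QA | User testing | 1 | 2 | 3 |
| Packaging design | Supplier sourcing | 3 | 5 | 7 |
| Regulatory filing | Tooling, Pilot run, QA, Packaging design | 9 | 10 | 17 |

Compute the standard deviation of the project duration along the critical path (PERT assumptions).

te_User testing = (8 + 4·13 + 24)/6 = 84/6 = 14; σ²_User testing = ((24−8)/6)² = 7.111
te_Tooling = (4 + 4·7 + 16)/6 = 48/6 = 8; σ²_Tooling = ((16−4)/6)² = 4.000
te_Supplier sourcing = (7 + 4·8 + 9)/6 = 48/6 = 8; σ²_Supplier sourcing = ((9−7)/6)² = 0.111
te_Pilot run = (10 + 4·11 + 12)/6 = 66/6 = 11; σ²_Pilot run = ((12−10)/6)² = 0.111
te_QA = (1 + 4·2 + 3)/6 = 12/6 = 2; σ²_QA = ((3−1)/6)² = 0.111
te_Packaging design = (3 + 4·5 + 7)/6 = 30/6 = 5; σ²_Packaging design = ((7−3)/6)² = 0.444
te_Regulatory filing = (9 + 4·10 + 17)/6 = 66/6 = 11; σ²_Regulatory filing = ((17−9)/6)² = 1.778

Forward pass:
ES_User testing = 0; EF_User testing = 14
ES_Tooling = 14; EF_Tooling = 14+8 = 22
ES_Supplier sourcing = 14; EF_Supplier sourcing = 14+8 = 22
ES_Pilot run = 14; EF_Pilot run = 14+11 = 25
ES_QA = 14; EF_QA = 14+2 = 16
ES_Packaging design = 22; EF_Packaging design = 22+5 = 27
ES_Regulatory filing = max(EF_Tooling=22, EF_Pilot run=25, EF_QA=16, EF_Packaging design=27) = 27; EF_Regulatory filing = 27+11 = 38
Expected project duration μ = 38 weeks. Critical path: User testing → Supplier sourcing → Packaging design → Regulatory filing.

Variance along critical path = 7.111 + 0.111 + 0.444 + 1.778 = 9.444
σ = √9.444 = 3.073 weeks

3.07 weeks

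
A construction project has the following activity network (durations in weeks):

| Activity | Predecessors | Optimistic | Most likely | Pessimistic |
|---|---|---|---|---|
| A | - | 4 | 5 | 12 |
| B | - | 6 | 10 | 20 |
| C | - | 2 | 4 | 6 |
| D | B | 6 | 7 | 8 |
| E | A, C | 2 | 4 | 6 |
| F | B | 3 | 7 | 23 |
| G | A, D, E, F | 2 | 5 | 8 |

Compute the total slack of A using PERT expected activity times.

te_A = (4 + 4·5 + 12)/6 = 36/6 = 6
te_B = (6 + 4·10 + 20)/6 = 66/6 = 11
te_C = (2 + 4·4 + 6)/6 = 24/6 = 4
te_D = (6 + 4·7 + 8)/6 = 42/6 = 7
te_E = (2 + 4·4 + 6)/6 = 24/6 = 4
te_F = (3 + 4·7 + 23)/6 = 54/6 = 9
te_G = (2 + 4·5 + 8)/6 = 30/6 = 5

Forward pass:
ES_A = 0; EF_A = 6
ES_B = 0; EF_B = 11
ES_C = 0; EF_C = 4
ES_D = 11; EF_D = 11+7 = 18
ES_E = max(EF_A=6, EF_C=4) = 6; EF_E = 6+4 = 10
ES_F = 11; EF_F = 11+9 = 20
ES_G = max(EF_A=6, EF_D=18, EF_E=10, EF_F=20) = 20; EF_G = 20+5 = 25
Expected project duration μ = 25 weeks. Critical path: B → F → G.

Backward pass:
LF_G = 25; LS_G = 25−5 = 20
LF_F = LS_G = 20; LS_F = 20−9 = 11
LF_E = LS_G = 20; LS_E = 20−4 = 16
LF_D = LS_G = 20; LS_D = 20−7 = 13
LF_C = LS_E = 16; LS_C = 16−4 = 12
LF_B = min(LS_D=13, LS_F=11) = 11; LS_B = 11−11 = 0
LF_A = min(LS_E=16, LS_G=20) = 16; LS_A = 16−6 = 10
Slack_A = LS_A − ES_A = 10 − 0 = 10

10 weeks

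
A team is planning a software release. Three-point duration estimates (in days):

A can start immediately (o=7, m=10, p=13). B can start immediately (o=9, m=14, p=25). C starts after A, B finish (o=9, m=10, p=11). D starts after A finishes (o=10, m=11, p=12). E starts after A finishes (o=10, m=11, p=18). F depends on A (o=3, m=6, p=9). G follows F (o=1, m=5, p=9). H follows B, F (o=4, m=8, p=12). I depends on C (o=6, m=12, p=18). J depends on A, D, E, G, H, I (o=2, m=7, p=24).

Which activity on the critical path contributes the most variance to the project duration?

J

te_A = (7 + 4·10 + 13)/6 = 60/6 = 10; σ²_A = ((13−7)/6)² = 1.000
te_B = (9 + 4·14 + 25)/6 = 90/6 = 15; σ²_B = ((25−9)/6)² = 7.111
te_C = (9 + 4·10 + 11)/6 = 60/6 = 10; σ²_C = ((11−9)/6)² = 0.111
te_D = (10 + 4·11 + 12)/6 = 66/6 = 11; σ²_D = ((12−10)/6)² = 0.111
te_E = (10 + 4·11 + 18)/6 = 72/6 = 12; σ²_E = ((18−10)/6)² = 1.778
te_F = (3 + 4·6 + 9)/6 = 36/6 = 6; σ²_F = ((9−3)/6)² = 1.000
te_G = (1 + 4·5 + 9)/6 = 30/6 = 5; σ²_G = ((9−1)/6)² = 1.778
te_H = (4 + 4·8 + 12)/6 = 48/6 = 8; σ²_H = ((12−4)/6)² = 1.778
te_I = (6 + 4·12 + 18)/6 = 72/6 = 12; σ²_I = ((18−6)/6)² = 4.000
te_J = (2 + 4·7 + 24)/6 = 54/6 = 9; σ²_J = ((24−2)/6)² = 13.444

Forward pass:
ES_A = 0; EF_A = 10
ES_B = 0; EF_B = 15
ES_C = max(EF_A=10, EF_B=15) = 15; EF_C = 15+10 = 25
ES_D = 10; EF_D = 10+11 = 21
ES_E = 10; EF_E = 10+12 = 22
ES_F = 10; EF_F = 10+6 = 16
ES_G = 16; EF_G = 16+5 = 21
ES_H = max(EF_B=15, EF_F=16) = 16; EF_H = 16+8 = 24
ES_I = 25; EF_I = 25+12 = 37
ES_J = max(EF_A=10, EF_D=21, EF_E=22, EF_G=21, EF_H=24, EF_I=37) = 37; EF_J = 37+9 = 46
Expected project duration μ = 46 days. Critical path: B → C → I → J.

Variances on critical path: σ²_B=7.111, σ²_C=0.111, σ²_I=4.000, σ²_J=13.444.
Largest is σ²_J = 13.444.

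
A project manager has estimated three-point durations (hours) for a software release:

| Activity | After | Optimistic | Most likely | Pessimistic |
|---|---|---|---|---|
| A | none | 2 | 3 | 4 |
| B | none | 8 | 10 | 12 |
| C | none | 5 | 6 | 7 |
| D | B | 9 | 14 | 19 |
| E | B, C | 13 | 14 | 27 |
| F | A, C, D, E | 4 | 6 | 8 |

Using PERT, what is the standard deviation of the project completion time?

te_A = (2 + 4·3 + 4)/6 = 18/6 = 3; σ²_A = ((4−2)/6)² = 0.111
te_B = (8 + 4·10 + 12)/6 = 60/6 = 10; σ²_B = ((12−8)/6)² = 0.444
te_C = (5 + 4·6 + 7)/6 = 36/6 = 6; σ²_C = ((7−5)/6)² = 0.111
te_D = (9 + 4·14 + 19)/6 = 84/6 = 14; σ²_D = ((19−9)/6)² = 2.778
te_E = (13 + 4·14 + 27)/6 = 96/6 = 16; σ²_E = ((27−13)/6)² = 5.444
te_F = (4 + 4·6 + 8)/6 = 36/6 = 6; σ²_F = ((8−4)/6)² = 0.444

Forward pass:
ES_A = 0; EF_A = 3
ES_B = 0; EF_B = 10
ES_C = 0; EF_C = 6
ES_D = 10; EF_D = 10+14 = 24
ES_E = max(EF_B=10, EF_C=6) = 10; EF_E = 10+16 = 26
ES_F = max(EF_A=3, EF_C=6, EF_D=24, EF_E=26) = 26; EF_F = 26+6 = 32
Expected project duration μ = 32 hours. Critical path: B → E → F.

Variance along critical path = 0.444 + 5.444 + 0.444 = 6.333
σ = √6.333 = 2.517 hours

2.52 hours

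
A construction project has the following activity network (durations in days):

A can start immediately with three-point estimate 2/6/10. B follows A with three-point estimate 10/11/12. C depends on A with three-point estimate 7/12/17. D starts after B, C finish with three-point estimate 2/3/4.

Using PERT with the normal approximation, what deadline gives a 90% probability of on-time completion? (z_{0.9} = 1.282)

23.8 days

te_A = (2 + 4·6 + 10)/6 = 36/6 = 6; σ²_A = ((10−2)/6)² = 1.778
te_B = (10 + 4·11 + 12)/6 = 66/6 = 11; σ²_B = ((12−10)/6)² = 0.111
te_C = (7 + 4·12 + 17)/6 = 72/6 = 12; σ²_C = ((17−7)/6)² = 2.778
te_D = (2 + 4·3 + 4)/6 = 18/6 = 3; σ²_D = ((4−2)/6)² = 0.111

Forward pass:
ES_A = 0; EF_A = 6
ES_B = 6; EF_B = 6+11 = 17
ES_C = 6; EF_C = 6+12 = 18
ES_D = max(EF_B=17, EF_C=18) = 18; EF_D = 18+3 = 21
Expected project duration μ = 21 days. Critical path: A → C → D.

Variance along critical path = 1.778 + 2.778 + 0.111 = 4.667; σ = 2.160 days.
D = μ + z·σ = 21 + 1.282·2.160 = 23.8 days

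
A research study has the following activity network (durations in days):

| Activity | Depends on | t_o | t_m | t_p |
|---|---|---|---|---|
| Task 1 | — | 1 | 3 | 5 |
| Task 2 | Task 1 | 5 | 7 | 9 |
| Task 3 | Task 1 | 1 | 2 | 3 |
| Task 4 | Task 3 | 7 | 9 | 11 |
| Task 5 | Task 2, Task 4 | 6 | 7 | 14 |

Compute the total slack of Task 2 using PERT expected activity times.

4 days

te_Task 1 = (1 + 4·3 + 5)/6 = 18/6 = 3
te_Task 2 = (5 + 4·7 + 9)/6 = 42/6 = 7
te_Task 3 = (1 + 4·2 + 3)/6 = 12/6 = 2
te_Task 4 = (7 + 4·9 + 11)/6 = 54/6 = 9
te_Task 5 = (6 + 4·7 + 14)/6 = 48/6 = 8

Forward pass:
ES_Task 1 = 0; EF_Task 1 = 3
ES_Task 2 = 3; EF_Task 2 = 3+7 = 10
ES_Task 3 = 3; EF_Task 3 = 3+2 = 5
ES_Task 4 = 5; EF_Task 4 = 5+9 = 14
ES_Task 5 = max(EF_Task 2=10, EF_Task 4=14) = 14; EF_Task 5 = 14+8 = 22
Expected project duration μ = 22 days. Critical path: Task 1 → Task 3 → Task 4 → Task 5.

Backward pass:
LF_Task 5 = 22; LS_Task 5 = 22−8 = 14
LF_Task 4 = LS_Task 5 = 14; LS_Task 4 = 14−9 = 5
LF_Task 3 = LS_Task 4 = 5; LS_Task 3 = 5−2 = 3
LF_Task 2 = LS_Task 5 = 14; LS_Task 2 = 14−7 = 7
LF_Task 1 = min(LS_Task 2=7, LS_Task 3=3) = 3; LS_Task 1 = 3−3 = 0
Slack_Task 2 = LS_Task 2 − ES_Task 2 = 7 − 3 = 4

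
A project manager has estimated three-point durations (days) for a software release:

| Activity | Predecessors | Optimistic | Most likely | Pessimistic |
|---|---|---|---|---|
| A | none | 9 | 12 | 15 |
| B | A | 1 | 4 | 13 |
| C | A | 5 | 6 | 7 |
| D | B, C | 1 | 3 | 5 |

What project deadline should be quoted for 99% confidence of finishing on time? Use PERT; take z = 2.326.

te_A = (9 + 4·12 + 15)/6 = 72/6 = 12; σ²_A = ((15−9)/6)² = 1.000
te_B = (1 + 4·4 + 13)/6 = 30/6 = 5; σ²_B = ((13−1)/6)² = 4.000
te_C = (5 + 4·6 + 7)/6 = 36/6 = 6; σ²_C = ((7−5)/6)² = 0.111
te_D = (1 + 4·3 + 5)/6 = 18/6 = 3; σ²_D = ((5−1)/6)² = 0.444

Forward pass:
ES_A = 0; EF_A = 12
ES_B = 12; EF_B = 12+5 = 17
ES_C = 12; EF_C = 12+6 = 18
ES_D = max(EF_B=17, EF_C=18) = 18; EF_D = 18+3 = 21
Expected project duration μ = 21 days. Critical path: A → C → D.

Variance along critical path = 1.000 + 0.111 + 0.444 = 1.556; σ = 1.247 days.
D = μ + z·σ = 21 + 2.326·1.247 = 23.9 days

23.9 days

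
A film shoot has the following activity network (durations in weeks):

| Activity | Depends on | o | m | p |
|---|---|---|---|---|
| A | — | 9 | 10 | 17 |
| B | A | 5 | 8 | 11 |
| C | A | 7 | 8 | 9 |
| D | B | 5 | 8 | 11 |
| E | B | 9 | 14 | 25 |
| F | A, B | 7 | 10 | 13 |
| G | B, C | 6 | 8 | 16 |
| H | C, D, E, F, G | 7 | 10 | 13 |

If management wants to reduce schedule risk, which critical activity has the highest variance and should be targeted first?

E

te_A = (9 + 4·10 + 17)/6 = 66/6 = 11; σ²_A = ((17−9)/6)² = 1.778
te_B = (5 + 4·8 + 11)/6 = 48/6 = 8; σ²_B = ((11−5)/6)² = 1.000
te_C = (7 + 4·8 + 9)/6 = 48/6 = 8; σ²_C = ((9−7)/6)² = 0.111
te_D = (5 + 4·8 + 11)/6 = 48/6 = 8; σ²_D = ((11−5)/6)² = 1.000
te_E = (9 + 4·14 + 25)/6 = 90/6 = 15; σ²_E = ((25−9)/6)² = 7.111
te_F = (7 + 4·10 + 13)/6 = 60/6 = 10; σ²_F = ((13−7)/6)² = 1.000
te_G = (6 + 4·8 + 16)/6 = 54/6 = 9; σ²_G = ((16−6)/6)² = 2.778
te_H = (7 + 4·10 + 13)/6 = 60/6 = 10; σ²_H = ((13−7)/6)² = 1.000

Forward pass:
ES_A = 0; EF_A = 11
ES_B = 11; EF_B = 11+8 = 19
ES_C = 11; EF_C = 11+8 = 19
ES_D = 19; EF_D = 19+8 = 27
ES_E = 19; EF_E = 19+15 = 34
ES_F = max(EF_A=11, EF_B=19) = 19; EF_F = 19+10 = 29
ES_G = max(EF_B=19, EF_C=19) = 19; EF_G = 19+9 = 28
ES_H = max(EF_C=19, EF_D=27, EF_E=34, EF_F=29, EF_G=28) = 34; EF_H = 34+10 = 44
Expected project duration μ = 44 weeks. Critical path: A → B → E → H.

Variances on critical path: σ²_A=1.778, σ²_B=1.000, σ²_E=7.111, σ²_H=1.000.
Largest is σ²_E = 7.111.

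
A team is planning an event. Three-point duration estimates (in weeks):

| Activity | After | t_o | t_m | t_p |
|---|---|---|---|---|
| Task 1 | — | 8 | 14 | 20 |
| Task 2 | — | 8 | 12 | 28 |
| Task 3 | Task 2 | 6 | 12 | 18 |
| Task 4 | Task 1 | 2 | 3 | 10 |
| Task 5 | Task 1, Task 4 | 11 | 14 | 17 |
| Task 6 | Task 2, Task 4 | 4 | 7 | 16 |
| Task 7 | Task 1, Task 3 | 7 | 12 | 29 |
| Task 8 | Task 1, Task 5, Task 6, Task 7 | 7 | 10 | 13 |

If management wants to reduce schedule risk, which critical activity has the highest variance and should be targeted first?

Task 7

te_Task 1 = (8 + 4·14 + 20)/6 = 84/6 = 14; σ²_Task 1 = ((20−8)/6)² = 4.000
te_Task 2 = (8 + 4·12 + 28)/6 = 84/6 = 14; σ²_Task 2 = ((28−8)/6)² = 11.111
te_Task 3 = (6 + 4·12 + 18)/6 = 72/6 = 12; σ²_Task 3 = ((18−6)/6)² = 4.000
te_Task 4 = (2 + 4·3 + 10)/6 = 24/6 = 4; σ²_Task 4 = ((10−2)/6)² = 1.778
te_Task 5 = (11 + 4·14 + 17)/6 = 84/6 = 14; σ²_Task 5 = ((17−11)/6)² = 1.000
te_Task 6 = (4 + 4·7 + 16)/6 = 48/6 = 8; σ²_Task 6 = ((16−4)/6)² = 4.000
te_Task 7 = (7 + 4·12 + 29)/6 = 84/6 = 14; σ²_Task 7 = ((29−7)/6)² = 13.444
te_Task 8 = (7 + 4·10 + 13)/6 = 60/6 = 10; σ²_Task 8 = ((13−7)/6)² = 1.000

Forward pass:
ES_Task 1 = 0; EF_Task 1 = 14
ES_Task 2 = 0; EF_Task 2 = 14
ES_Task 3 = 14; EF_Task 3 = 14+12 = 26
ES_Task 4 = 14; EF_Task 4 = 14+4 = 18
ES_Task 5 = max(EF_Task 1=14, EF_Task 4=18) = 18; EF_Task 5 = 18+14 = 32
ES_Task 6 = max(EF_Task 2=14, EF_Task 4=18) = 18; EF_Task 6 = 18+8 = 26
ES_Task 7 = max(EF_Task 1=14, EF_Task 3=26) = 26; EF_Task 7 = 26+14 = 40
ES_Task 8 = max(EF_Task 1=14, EF_Task 5=32, EF_Task 6=26, EF_Task 7=40) = 40; EF_Task 8 = 40+10 = 50
Expected project duration μ = 50 weeks. Critical path: Task 2 → Task 3 → Task 7 → Task 8.

Variances on critical path: σ²_Task 2=11.111, σ²_Task 3=4.000, σ²_Task 7=13.444, σ²_Task 8=1.000.
Largest is σ²_Task 7 = 13.444.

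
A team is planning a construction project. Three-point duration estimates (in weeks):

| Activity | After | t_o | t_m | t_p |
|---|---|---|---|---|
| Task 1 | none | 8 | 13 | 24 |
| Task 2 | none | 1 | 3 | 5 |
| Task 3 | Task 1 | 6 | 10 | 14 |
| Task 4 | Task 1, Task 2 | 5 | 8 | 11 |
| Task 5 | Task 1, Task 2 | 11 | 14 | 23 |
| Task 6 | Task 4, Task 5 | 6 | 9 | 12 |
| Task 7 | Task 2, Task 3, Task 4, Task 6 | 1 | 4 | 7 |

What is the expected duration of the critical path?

te_Task 1 = (8 + 4·13 + 24)/6 = 84/6 = 14
te_Task 2 = (1 + 4·3 + 5)/6 = 18/6 = 3
te_Task 3 = (6 + 4·10 + 14)/6 = 60/6 = 10
te_Task 4 = (5 + 4·8 + 11)/6 = 48/6 = 8
te_Task 5 = (11 + 4·14 + 23)/6 = 90/6 = 15
te_Task 6 = (6 + 4·9 + 12)/6 = 54/6 = 9
te_Task 7 = (1 + 4·4 + 7)/6 = 24/6 = 4

Forward pass:
ES_Task 1 = 0; EF_Task 1 = 14
ES_Task 2 = 0; EF_Task 2 = 3
ES_Task 3 = 14; EF_Task 3 = 14+10 = 24
ES_Task 4 = max(EF_Task 1=14, EF_Task 2=3) = 14; EF_Task 4 = 14+8 = 22
ES_Task 5 = max(EF_Task 1=14, EF_Task 2=3) = 14; EF_Task 5 = 14+15 = 29
ES_Task 6 = max(EF_Task 4=22, EF_Task 5=29) = 29; EF_Task 6 = 29+9 = 38
ES_Task 7 = max(EF_Task 2=3, EF_Task 3=24, EF_Task 4=22, EF_Task 6=38) = 38; EF_Task 7 = 38+4 = 42
Expected project duration μ = 42 weeks. Critical path: Task 1 → Task 5 → Task 6 → Task 7.

42 weeks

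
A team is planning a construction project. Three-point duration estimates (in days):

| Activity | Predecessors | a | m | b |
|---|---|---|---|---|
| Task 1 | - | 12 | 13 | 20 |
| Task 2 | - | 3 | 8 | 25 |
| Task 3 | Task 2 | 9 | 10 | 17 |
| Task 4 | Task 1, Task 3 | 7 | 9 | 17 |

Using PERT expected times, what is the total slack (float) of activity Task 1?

7 days

te_Task 1 = (12 + 4·13 + 20)/6 = 84/6 = 14
te_Task 2 = (3 + 4·8 + 25)/6 = 60/6 = 10
te_Task 3 = (9 + 4·10 + 17)/6 = 66/6 = 11
te_Task 4 = (7 + 4·9 + 17)/6 = 60/6 = 10

Forward pass:
ES_Task 1 = 0; EF_Task 1 = 14
ES_Task 2 = 0; EF_Task 2 = 10
ES_Task 3 = 10; EF_Task 3 = 10+11 = 21
ES_Task 4 = max(EF_Task 1=14, EF_Task 3=21) = 21; EF_Task 4 = 21+10 = 31
Expected project duration μ = 31 days. Critical path: Task 2 → Task 3 → Task 4.

Backward pass:
LF_Task 4 = 31; LS_Task 4 = 31−10 = 21
LF_Task 3 = LS_Task 4 = 21; LS_Task 3 = 21−11 = 10
LF_Task 2 = LS_Task 3 = 10; LS_Task 2 = 10−10 = 0
LF_Task 1 = LS_Task 4 = 21; LS_Task 1 = 21−14 = 7
Slack_Task 1 = LS_Task 1 − ES_Task 1 = 7 − 0 = 7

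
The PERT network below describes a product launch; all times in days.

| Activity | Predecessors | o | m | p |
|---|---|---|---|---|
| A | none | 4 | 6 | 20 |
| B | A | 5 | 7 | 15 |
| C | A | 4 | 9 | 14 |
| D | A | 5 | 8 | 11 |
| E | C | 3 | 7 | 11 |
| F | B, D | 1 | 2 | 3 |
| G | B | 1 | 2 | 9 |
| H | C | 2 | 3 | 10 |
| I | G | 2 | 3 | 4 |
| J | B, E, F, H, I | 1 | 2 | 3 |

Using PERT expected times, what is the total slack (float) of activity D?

6 days

te_A = (4 + 4·6 + 20)/6 = 48/6 = 8
te_B = (5 + 4·7 + 15)/6 = 48/6 = 8
te_C = (4 + 4·9 + 14)/6 = 54/6 = 9
te_D = (5 + 4·8 + 11)/6 = 48/6 = 8
te_E = (3 + 4·7 + 11)/6 = 42/6 = 7
te_F = (1 + 4·2 + 3)/6 = 12/6 = 2
te_G = (1 + 4·2 + 9)/6 = 18/6 = 3
te_H = (2 + 4·3 + 10)/6 = 24/6 = 4
te_I = (2 + 4·3 + 4)/6 = 18/6 = 3
te_J = (1 + 4·2 + 3)/6 = 12/6 = 2

Forward pass:
ES_A = 0; EF_A = 8
ES_B = 8; EF_B = 8+8 = 16
ES_C = 8; EF_C = 8+9 = 17
ES_D = 8; EF_D = 8+8 = 16
ES_E = 17; EF_E = 17+7 = 24
ES_F = max(EF_B=16, EF_D=16) = 16; EF_F = 16+2 = 18
ES_G = 16; EF_G = 16+3 = 19
ES_H = 17; EF_H = 17+4 = 21
ES_I = 19; EF_I = 19+3 = 22
ES_J = max(EF_B=16, EF_E=24, EF_F=18, EF_H=21, EF_I=22) = 24; EF_J = 24+2 = 26
Expected project duration μ = 26 days. Critical path: A → C → E → J.

Backward pass:
LF_J = 26; LS_J = 26−2 = 24
LF_I = LS_J = 24; LS_I = 24−3 = 21
LF_H = LS_J = 24; LS_H = 24−4 = 20
LF_G = LS_I = 21; LS_G = 21−3 = 18
LF_F = LS_J = 24; LS_F = 24−2 = 22
LF_E = LS_J = 24; LS_E = 24−7 = 17
LF_D = LS_F = 22; LS_D = 22−8 = 14
LF_C = min(LS_E=17, LS_H=20) = 17; LS_C = 17−9 = 8
LF_B = min(LS_F=22, LS_G=18, LS_J=24) = 18; LS_B = 18−8 = 10
LF_A = min(LS_B=10, LS_C=8, LS_D=14) = 8; LS_A = 8−8 = 0
Slack_D = LS_D − ES_D = 14 − 8 = 6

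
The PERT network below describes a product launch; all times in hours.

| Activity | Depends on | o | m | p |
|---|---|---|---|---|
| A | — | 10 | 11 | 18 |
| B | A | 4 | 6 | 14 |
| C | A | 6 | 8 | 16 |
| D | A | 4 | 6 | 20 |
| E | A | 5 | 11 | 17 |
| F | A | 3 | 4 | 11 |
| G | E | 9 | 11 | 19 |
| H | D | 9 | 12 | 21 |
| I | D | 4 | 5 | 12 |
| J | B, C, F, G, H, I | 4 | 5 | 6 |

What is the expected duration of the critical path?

te_A = (10 + 4·11 + 18)/6 = 72/6 = 12
te_B = (4 + 4·6 + 14)/6 = 42/6 = 7
te_C = (6 + 4·8 + 16)/6 = 54/6 = 9
te_D = (4 + 4·6 + 20)/6 = 48/6 = 8
te_E = (5 + 4·11 + 17)/6 = 66/6 = 11
te_F = (3 + 4·4 + 11)/6 = 30/6 = 5
te_G = (9 + 4·11 + 19)/6 = 72/6 = 12
te_H = (9 + 4·12 + 21)/6 = 78/6 = 13
te_I = (4 + 4·5 + 12)/6 = 36/6 = 6
te_J = (4 + 4·5 + 6)/6 = 30/6 = 5

Forward pass:
ES_A = 0; EF_A = 12
ES_B = 12; EF_B = 12+7 = 19
ES_C = 12; EF_C = 12+9 = 21
ES_D = 12; EF_D = 12+8 = 20
ES_E = 12; EF_E = 12+11 = 23
ES_F = 12; EF_F = 12+5 = 17
ES_G = 23; EF_G = 23+12 = 35
ES_H = 20; EF_H = 20+13 = 33
ES_I = 20; EF_I = 20+6 = 26
ES_J = max(EF_B=19, EF_C=21, EF_F=17, EF_G=35, EF_H=33, EF_I=26) = 35; EF_J = 35+5 = 40
Expected project duration μ = 40 hours. Critical path: A → E → G → J.

40 hours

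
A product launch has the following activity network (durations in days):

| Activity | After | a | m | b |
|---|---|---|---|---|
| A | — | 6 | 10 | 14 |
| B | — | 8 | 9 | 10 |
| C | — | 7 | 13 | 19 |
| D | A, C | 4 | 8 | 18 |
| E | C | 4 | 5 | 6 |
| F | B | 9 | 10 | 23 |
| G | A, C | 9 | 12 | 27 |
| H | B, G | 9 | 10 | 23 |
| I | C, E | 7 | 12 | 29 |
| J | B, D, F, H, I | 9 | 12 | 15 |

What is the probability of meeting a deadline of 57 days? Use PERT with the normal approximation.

te_A = (6 + 4·10 + 14)/6 = 60/6 = 10; σ²_A = ((14−6)/6)² = 1.778
te_B = (8 + 4·9 + 10)/6 = 54/6 = 9; σ²_B = ((10−8)/6)² = 0.111
te_C = (7 + 4·13 + 19)/6 = 78/6 = 13; σ²_C = ((19−7)/6)² = 4.000
te_D = (4 + 4·8 + 18)/6 = 54/6 = 9; σ²_D = ((18−4)/6)² = 5.444
te_E = (4 + 4·5 + 6)/6 = 30/6 = 5; σ²_E = ((6−4)/6)² = 0.111
te_F = (9 + 4·10 + 23)/6 = 72/6 = 12; σ²_F = ((23−9)/6)² = 5.444
te_G = (9 + 4·12 + 27)/6 = 84/6 = 14; σ²_G = ((27−9)/6)² = 9.000
te_H = (9 + 4·10 + 23)/6 = 72/6 = 12; σ²_H = ((23−9)/6)² = 5.444
te_I = (7 + 4·12 + 29)/6 = 84/6 = 14; σ²_I = ((29−7)/6)² = 13.444
te_J = (9 + 4·12 + 15)/6 = 72/6 = 12; σ²_J = ((15−9)/6)² = 1.000

Forward pass:
ES_A = 0; EF_A = 10
ES_B = 0; EF_B = 9
ES_C = 0; EF_C = 13
ES_D = max(EF_A=10, EF_C=13) = 13; EF_D = 13+9 = 22
ES_E = 13; EF_E = 13+5 = 18
ES_F = 9; EF_F = 9+12 = 21
ES_G = max(EF_A=10, EF_C=13) = 13; EF_G = 13+14 = 27
ES_H = max(EF_B=9, EF_G=27) = 27; EF_H = 27+12 = 39
ES_I = max(EF_C=13, EF_E=18) = 18; EF_I = 18+14 = 32
ES_J = max(EF_B=9, EF_D=22, EF_F=21, EF_H=39, EF_I=32) = 39; EF_J = 39+12 = 51
Expected project duration μ = 51 days. Critical path: C → G → H → J.

Variance along critical path = 4.000 + 9.000 + 5.444 + 1.000 = 19.444; σ = √19.444 = 4.410 days.
Z = (57 − 51) / 4.410 = 1.361
P(T ≤ 57) = Φ(1.361) ≈ 0.913

0.913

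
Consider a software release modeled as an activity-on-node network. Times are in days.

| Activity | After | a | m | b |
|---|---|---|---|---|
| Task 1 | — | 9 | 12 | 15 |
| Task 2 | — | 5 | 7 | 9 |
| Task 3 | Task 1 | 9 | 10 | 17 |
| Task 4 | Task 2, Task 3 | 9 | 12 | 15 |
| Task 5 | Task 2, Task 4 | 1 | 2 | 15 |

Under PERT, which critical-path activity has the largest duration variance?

Task 5

te_Task 1 = (9 + 4·12 + 15)/6 = 72/6 = 12; σ²_Task 1 = ((15−9)/6)² = 1.000
te_Task 2 = (5 + 4·7 + 9)/6 = 42/6 = 7; σ²_Task 2 = ((9−5)/6)² = 0.444
te_Task 3 = (9 + 4·10 + 17)/6 = 66/6 = 11; σ²_Task 3 = ((17−9)/6)² = 1.778
te_Task 4 = (9 + 4·12 + 15)/6 = 72/6 = 12; σ²_Task 4 = ((15−9)/6)² = 1.000
te_Task 5 = (1 + 4·2 + 15)/6 = 24/6 = 4; σ²_Task 5 = ((15−1)/6)² = 5.444

Forward pass:
ES_Task 1 = 0; EF_Task 1 = 12
ES_Task 2 = 0; EF_Task 2 = 7
ES_Task 3 = 12; EF_Task 3 = 12+11 = 23
ES_Task 4 = max(EF_Task 2=7, EF_Task 3=23) = 23; EF_Task 4 = 23+12 = 35
ES_Task 5 = max(EF_Task 2=7, EF_Task 4=35) = 35; EF_Task 5 = 35+4 = 39
Expected project duration μ = 39 days. Critical path: Task 1 → Task 3 → Task 4 → Task 5.

Variances on critical path: σ²_Task 1=1.000, σ²_Task 3=1.778, σ²_Task 4=1.000, σ²_Task 5=5.444.
Largest is σ²_Task 5 = 5.444.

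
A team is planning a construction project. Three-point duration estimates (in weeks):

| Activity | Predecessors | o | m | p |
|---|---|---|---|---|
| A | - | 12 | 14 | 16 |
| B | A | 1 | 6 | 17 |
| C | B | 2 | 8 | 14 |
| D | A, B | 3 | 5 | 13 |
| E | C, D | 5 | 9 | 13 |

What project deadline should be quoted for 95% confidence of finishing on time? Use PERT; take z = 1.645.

44.0 weeks

te_A = (12 + 4·14 + 16)/6 = 84/6 = 14; σ²_A = ((16−12)/6)² = 0.444
te_B = (1 + 4·6 + 17)/6 = 42/6 = 7; σ²_B = ((17−1)/6)² = 7.111
te_C = (2 + 4·8 + 14)/6 = 48/6 = 8; σ²_C = ((14−2)/6)² = 4.000
te_D = (3 + 4·5 + 13)/6 = 36/6 = 6; σ²_D = ((13−3)/6)² = 2.778
te_E = (5 + 4·9 + 13)/6 = 54/6 = 9; σ²_E = ((13−5)/6)² = 1.778

Forward pass:
ES_A = 0; EF_A = 14
ES_B = 14; EF_B = 14+7 = 21
ES_C = 21; EF_C = 21+8 = 29
ES_D = max(EF_A=14, EF_B=21) = 21; EF_D = 21+6 = 27
ES_E = max(EF_C=29, EF_D=27) = 29; EF_E = 29+9 = 38
Expected project duration μ = 38 weeks. Critical path: A → B → C → E.

Variance along critical path = 0.444 + 7.111 + 4.000 + 1.778 = 13.333; σ = 3.651 weeks.
D = μ + z·σ = 38 + 1.645·3.651 = 44.0 weeks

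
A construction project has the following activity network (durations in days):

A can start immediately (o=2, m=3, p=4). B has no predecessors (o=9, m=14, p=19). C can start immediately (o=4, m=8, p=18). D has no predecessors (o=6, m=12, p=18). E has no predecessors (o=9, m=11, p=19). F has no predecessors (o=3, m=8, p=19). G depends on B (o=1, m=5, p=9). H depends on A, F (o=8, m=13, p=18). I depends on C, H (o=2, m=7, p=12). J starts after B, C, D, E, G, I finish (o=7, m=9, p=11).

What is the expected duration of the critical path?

te_A = (2 + 4·3 + 4)/6 = 18/6 = 3
te_B = (9 + 4·14 + 19)/6 = 84/6 = 14
te_C = (4 + 4·8 + 18)/6 = 54/6 = 9
te_D = (6 + 4·12 + 18)/6 = 72/6 = 12
te_E = (9 + 4·11 + 19)/6 = 72/6 = 12
te_F = (3 + 4·8 + 19)/6 = 54/6 = 9
te_G = (1 + 4·5 + 9)/6 = 30/6 = 5
te_H = (8 + 4·13 + 18)/6 = 78/6 = 13
te_I = (2 + 4·7 + 12)/6 = 42/6 = 7
te_J = (7 + 4·9 + 11)/6 = 54/6 = 9

Forward pass:
ES_A = 0; EF_A = 3
ES_B = 0; EF_B = 14
ES_C = 0; EF_C = 9
ES_D = 0; EF_D = 12
ES_E = 0; EF_E = 12
ES_F = 0; EF_F = 9
ES_G = 14; EF_G = 14+5 = 19
ES_H = max(EF_A=3, EF_F=9) = 9; EF_H = 9+13 = 22
ES_I = max(EF_C=9, EF_H=22) = 22; EF_I = 22+7 = 29
ES_J = max(EF_B=14, EF_C=9, EF_D=12, EF_E=12, EF_G=19, EF_I=29) = 29; EF_J = 29+9 = 38
Expected project duration μ = 38 days. Critical path: F → H → I → J.

38 days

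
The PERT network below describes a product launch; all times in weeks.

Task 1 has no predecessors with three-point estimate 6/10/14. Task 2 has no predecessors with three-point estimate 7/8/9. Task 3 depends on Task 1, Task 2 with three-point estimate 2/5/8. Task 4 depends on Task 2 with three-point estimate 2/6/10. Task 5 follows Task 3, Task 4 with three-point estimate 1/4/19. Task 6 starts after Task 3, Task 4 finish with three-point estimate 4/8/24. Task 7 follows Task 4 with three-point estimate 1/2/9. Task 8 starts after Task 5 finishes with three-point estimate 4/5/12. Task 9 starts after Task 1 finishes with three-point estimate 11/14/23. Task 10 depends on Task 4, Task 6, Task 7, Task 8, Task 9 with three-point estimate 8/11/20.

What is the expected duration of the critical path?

te_Task 1 = (6 + 4·10 + 14)/6 = 60/6 = 10
te_Task 2 = (7 + 4·8 + 9)/6 = 48/6 = 8
te_Task 3 = (2 + 4·5 + 8)/6 = 30/6 = 5
te_Task 4 = (2 + 4·6 + 10)/6 = 36/6 = 6
te_Task 5 = (1 + 4·4 + 19)/6 = 36/6 = 6
te_Task 6 = (4 + 4·8 + 24)/6 = 60/6 = 10
te_Task 7 = (1 + 4·2 + 9)/6 = 18/6 = 3
te_Task 8 = (4 + 4·5 + 12)/6 = 36/6 = 6
te_Task 9 = (11 + 4·14 + 23)/6 = 90/6 = 15
te_Task 10 = (8 + 4·11 + 20)/6 = 72/6 = 12

Forward pass:
ES_Task 1 = 0; EF_Task 1 = 10
ES_Task 2 = 0; EF_Task 2 = 8
ES_Task 3 = max(EF_Task 1=10, EF_Task 2=8) = 10; EF_Task 3 = 10+5 = 15
ES_Task 4 = 8; EF_Task 4 = 8+6 = 14
ES_Task 5 = max(EF_Task 3=15, EF_Task 4=14) = 15; EF_Task 5 = 15+6 = 21
ES_Task 6 = max(EF_Task 3=15, EF_Task 4=14) = 15; EF_Task 6 = 15+10 = 25
ES_Task 7 = 14; EF_Task 7 = 14+3 = 17
ES_Task 8 = 21; EF_Task 8 = 21+6 = 27
ES_Task 9 = 10; EF_Task 9 = 10+15 = 25
ES_Task 10 = max(EF_Task 4=14, EF_Task 6=25, EF_Task 7=17, EF_Task 8=27, EF_Task 9=25) = 27; EF_Task 10 = 27+12 = 39
Expected project duration μ = 39 weeks. Critical path: Task 1 → Task 3 → Task 5 → Task 8 → Task 10.

39 weeks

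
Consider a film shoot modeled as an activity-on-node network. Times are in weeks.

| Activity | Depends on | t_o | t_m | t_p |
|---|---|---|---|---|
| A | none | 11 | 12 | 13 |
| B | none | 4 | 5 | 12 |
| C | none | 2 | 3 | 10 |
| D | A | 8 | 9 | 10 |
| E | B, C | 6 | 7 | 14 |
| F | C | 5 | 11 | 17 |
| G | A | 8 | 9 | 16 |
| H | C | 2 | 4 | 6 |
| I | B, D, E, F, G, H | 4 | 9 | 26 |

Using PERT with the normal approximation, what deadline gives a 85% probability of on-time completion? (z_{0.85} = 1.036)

te_A = (11 + 4·12 + 13)/6 = 72/6 = 12; σ²_A = ((13−11)/6)² = 0.111
te_B = (4 + 4·5 + 12)/6 = 36/6 = 6; σ²_B = ((12−4)/6)² = 1.778
te_C = (2 + 4·3 + 10)/6 = 24/6 = 4; σ²_C = ((10−2)/6)² = 1.778
te_D = (8 + 4·9 + 10)/6 = 54/6 = 9; σ²_D = ((10−8)/6)² = 0.111
te_E = (6 + 4·7 + 14)/6 = 48/6 = 8; σ²_E = ((14−6)/6)² = 1.778
te_F = (5 + 4·11 + 17)/6 = 66/6 = 11; σ²_F = ((17−5)/6)² = 4.000
te_G = (8 + 4·9 + 16)/6 = 60/6 = 10; σ²_G = ((16−8)/6)² = 1.778
te_H = (2 + 4·4 + 6)/6 = 24/6 = 4; σ²_H = ((6−2)/6)² = 0.444
te_I = (4 + 4·9 + 26)/6 = 66/6 = 11; σ²_I = ((26−4)/6)² = 13.444

Forward pass:
ES_A = 0; EF_A = 12
ES_B = 0; EF_B = 6
ES_C = 0; EF_C = 4
ES_D = 12; EF_D = 12+9 = 21
ES_E = max(EF_B=6, EF_C=4) = 6; EF_E = 6+8 = 14
ES_F = 4; EF_F = 4+11 = 15
ES_G = 12; EF_G = 12+10 = 22
ES_H = 4; EF_H = 4+4 = 8
ES_I = max(EF_B=6, EF_D=21, EF_E=14, EF_F=15, EF_G=22, EF_H=8) = 22; EF_I = 22+11 = 33
Expected project duration μ = 33 weeks. Critical path: A → G → I.

Variance along critical path = 0.111 + 1.778 + 13.444 = 15.333; σ = 3.916 weeks.
D = μ + z·σ = 33 + 1.036·3.916 = 37.1 weeks

37.1 weeks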